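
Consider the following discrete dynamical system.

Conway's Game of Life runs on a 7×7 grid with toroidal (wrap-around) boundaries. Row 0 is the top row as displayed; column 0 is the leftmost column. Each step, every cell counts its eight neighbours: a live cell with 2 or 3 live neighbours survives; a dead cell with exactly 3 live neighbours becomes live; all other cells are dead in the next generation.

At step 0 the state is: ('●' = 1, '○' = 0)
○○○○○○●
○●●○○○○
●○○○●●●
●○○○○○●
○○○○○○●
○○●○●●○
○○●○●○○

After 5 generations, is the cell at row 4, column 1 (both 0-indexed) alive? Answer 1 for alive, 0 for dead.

gen 0: ○○○○○○●
○●●○○○○
●○○○●●●
●○○○○○●
○○○○○○●
○○●○●●○
○○●○●○○
gen 1: ○●●●○○○
○●○○○○○
○○○○○●○
○○○○○○○
●○○○○○●
○○○○●●○
○○○○●○○
gen 2: ○●●●○○○
○●○○○○○
○○○○○○○
○○○○○○●
○○○○○●●
○○○○●●●
○○●○●●○
gen 3: ○●○●●○○
○●○○○○○
○○○○○○○
○○○○○●●
●○○○●○○
○○○●○○○
○●●○○○●
gen 4: ○●○●○○○
○○●○○○○
○○○○○○○
○○○○○●●
○○○○●●●
●●●●○○○
●●○○●○○
gen 5: ●●○●○○○
○○●○○○○
○○○○○○○
○○○○●○●
○●●●●○○
○○●●○○○
○○○○●○○

1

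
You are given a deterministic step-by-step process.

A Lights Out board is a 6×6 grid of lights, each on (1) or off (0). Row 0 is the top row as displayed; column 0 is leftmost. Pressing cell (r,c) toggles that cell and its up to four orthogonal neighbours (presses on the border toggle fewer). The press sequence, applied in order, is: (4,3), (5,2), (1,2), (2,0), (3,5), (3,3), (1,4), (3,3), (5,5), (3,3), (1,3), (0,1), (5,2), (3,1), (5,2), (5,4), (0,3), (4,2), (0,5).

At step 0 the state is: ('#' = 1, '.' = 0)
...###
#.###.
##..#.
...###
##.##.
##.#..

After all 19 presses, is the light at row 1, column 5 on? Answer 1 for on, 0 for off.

0

step 0: ...###
#.###.
##..#.
...###
##.##.
##.#..
step 1: ...###
#.###.
##..#.
....##
###...
##....
step 2: ...###
#.###.
##..#.
....##
##....
#.##..
step 3: ..####
##..#.
###.#.
....##
##....
#.##..
step 4: ..####
.#..#.
..#.#.
#...##
##....
#.##..
step 5: ..####
.#..#.
..#.##
#.....
##...#
#.##..
step 6: ..####
.#..#.
..####
#.###.
##.#.#
#.##..
step 7: ..##.#
.#.#.#
..##.#
#.###.
##.#.#
#.##..
step 8: ..##.#
.#.#.#
..#..#
#.....
##...#
#.##..
step 9: ..##.#
.#.#.#
..#..#
#.....
##....
#.####
step 10: ..##.#
.#.#.#
..##.#
#.###.
##.#..
#.####
step 11: ..#..#
.##.##
..#..#
#.###.
##.#..
#.####
step 12: ##...#
..#.##
..#..#
#.###.
##.#..
#.####
step 13: ##...#
..#.##
..#..#
#.###.
####..
##..##
step 14: ##...#
..#.##
.##..#
.#.##.
#.##..
##..##
step 15: ##...#
..#.##
.##..#
.#.##.
#..#..
#.####
step 16: ##...#
..#.##
.##..#
.#.##.
#..##.
#.#...
step 17: ######
..####
.##..#
.#.##.
#..##.
#.#...
step 18: ######
..####
.##..#
.####.
###.#.
#.....
step 19: ####..
..###.
.##..#
.####.
###.#.
#.....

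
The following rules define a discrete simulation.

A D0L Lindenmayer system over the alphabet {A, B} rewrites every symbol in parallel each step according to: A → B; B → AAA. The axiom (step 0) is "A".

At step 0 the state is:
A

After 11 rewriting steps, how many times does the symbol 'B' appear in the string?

243

t=0: A
t=1: B
t=2: AAA
t=3: BBB
t=4: AAAAAAAAA
t=5: BBBBBBBBB
t=6: AAAAAAAAAAAAAAAAAAAAAAAAAAA
t=7: BBBBBBBBBBBBBBBBBBBBBBBBBBB
t=8: AAAAAAAAAAAAAAAAAAAAAAAAAAAAAAAAAAAAAAAAAAAAAAAAAAAAAAAAAAAAAAAAAAAAAAAAAAAAAAAAA
t=9: BBBBBBBBBBBBBBBBBBBBBBBBBBBBBBBBBBBBBBBBBBBBBBBBBBBBBBBBBBBBBBBBBBBBBBBBBBBBBBBBB
t=10: AAAAAAAAAAAAAAAAAAAAAAAAAAAAAAAAAAAAAAAAAAAAAAAAAAAAAAAAAA…AAAAAAAAAAAAAAAAAAAAAAAAAAAAAAAAAAAAAAAAAAAAAAAAAAAAAAAAAA  (len 243)
t=11: BBBBBBBBBBBBBBBBBBBBBBBBBBBBBBBBBBBBBBBBBBBBBBBBBBBBBBBBBB…BBBBBBBBBBBBBBBBBBBBBBBBBBBBBBBBBBBBBBBBBBBBBBBBBBBBBBBBBB  (len 243)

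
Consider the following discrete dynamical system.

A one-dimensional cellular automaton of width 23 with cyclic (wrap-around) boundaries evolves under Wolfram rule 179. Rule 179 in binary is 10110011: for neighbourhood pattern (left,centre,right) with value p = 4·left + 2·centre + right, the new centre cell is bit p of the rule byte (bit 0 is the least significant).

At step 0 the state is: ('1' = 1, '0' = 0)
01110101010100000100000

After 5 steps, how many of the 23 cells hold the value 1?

12

[0] 01110101010100000100000
[1] 10101010101011111011111
[2] 01010101010101110101111
[3] 10101010101010101010110
[4] 01010101010101010101001
[5] 10101010101010101010110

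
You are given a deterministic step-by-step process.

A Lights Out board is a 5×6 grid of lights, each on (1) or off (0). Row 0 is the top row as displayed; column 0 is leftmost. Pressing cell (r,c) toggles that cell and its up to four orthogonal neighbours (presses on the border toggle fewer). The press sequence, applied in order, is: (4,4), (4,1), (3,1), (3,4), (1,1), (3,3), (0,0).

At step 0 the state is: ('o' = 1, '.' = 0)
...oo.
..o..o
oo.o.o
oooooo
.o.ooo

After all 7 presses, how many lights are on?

[0] ...oo.
..o..o
oo.o.o
oooooo
.o.ooo
[1] ...oo.
..o..o
oo.o.o
oooo.o
.o....
[2] ...oo.
..o..o
oo.o.o
o.oo.o
o.o...
[3] ...oo.
..o..o
o..o.o
.o.o.o
ooo...
[4] ...oo.
..o..o
o..ooo
.o..o.
ooo.o.
[5] .o.oo.
oo...o
oo.ooo
.o..o.
ooo.o.
[6] .o.oo.
oo...o
oo..oo
.ooo..
ooooo.
[7] o..oo.
.o...o
oo..oo
.ooo..
ooooo.

17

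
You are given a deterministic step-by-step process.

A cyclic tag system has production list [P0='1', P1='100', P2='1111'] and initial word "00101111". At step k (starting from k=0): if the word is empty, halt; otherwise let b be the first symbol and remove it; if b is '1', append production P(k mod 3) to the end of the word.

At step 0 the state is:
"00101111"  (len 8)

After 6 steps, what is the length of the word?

step 0: "00101111"  (len 8)
step 1: "0101111"  (len 7)
step 2: "101111"  (len 6)
step 3: "011111111"  (len 9)
step 4: "11111111"  (len 8)
step 5: "1111111100"  (len 10)
step 6: "1111111001111"  (len 13)

13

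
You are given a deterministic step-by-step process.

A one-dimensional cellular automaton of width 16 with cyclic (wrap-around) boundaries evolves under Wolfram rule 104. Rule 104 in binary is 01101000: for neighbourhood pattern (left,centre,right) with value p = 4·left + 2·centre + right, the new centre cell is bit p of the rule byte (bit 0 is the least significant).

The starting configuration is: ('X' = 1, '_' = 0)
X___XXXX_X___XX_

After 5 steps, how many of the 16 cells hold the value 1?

[0] X___XXXX_X___XX_
[1] ____X__XX____XXX
[2] _______XX____X_X
[3] _______XX_____X_
[4] _______XX_______
[5] _______XX_______

2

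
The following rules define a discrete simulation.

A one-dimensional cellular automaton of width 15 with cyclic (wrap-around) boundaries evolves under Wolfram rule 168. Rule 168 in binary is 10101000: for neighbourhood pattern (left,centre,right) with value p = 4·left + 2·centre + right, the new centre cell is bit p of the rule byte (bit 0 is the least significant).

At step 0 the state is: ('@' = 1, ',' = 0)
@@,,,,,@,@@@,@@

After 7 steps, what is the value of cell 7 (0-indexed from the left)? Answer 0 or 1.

0

step 0: @@,,,,,@,@@@,@@
step 1: @,,,,,,,@@@,@@@
step 2: ,,,,,,,,@@,@@@@
step 3: ,,,,,,,,@,@@@@,
step 4: ,,,,,,,,,@@@@,,
step 5: ,,,,,,,,,@@@,,,
step 6: ,,,,,,,,,@@,,,,
step 7: ,,,,,,,,,@,,,,,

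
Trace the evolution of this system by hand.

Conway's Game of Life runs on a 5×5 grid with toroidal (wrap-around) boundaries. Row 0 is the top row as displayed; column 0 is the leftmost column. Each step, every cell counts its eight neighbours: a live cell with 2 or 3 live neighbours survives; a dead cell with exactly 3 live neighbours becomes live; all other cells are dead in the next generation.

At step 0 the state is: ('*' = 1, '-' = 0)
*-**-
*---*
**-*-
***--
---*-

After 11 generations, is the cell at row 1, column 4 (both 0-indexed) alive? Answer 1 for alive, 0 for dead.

1

[0] *-**-
*---*
**-*-
***--
---*-
[1] ****-
-----
---*-
*--*-
*--*-
[2] ****-
-*-**
----*
--**-
*--*-
[3] -----
-*---
*---*
--**-
*----
[4] -----
*----
*****
**-*-
-----
[5] -----
*-**-
---*-
---*-
-----
[6] -----
--***
---*-
-----
-----
[7] ---*-
--***
--***
-----
-----
[8] --***
-----
--*-*
---*-
-----
[9] ---*-
--*-*
---*-
---*-
--*-*
[10] --*-*
--*-*
--***
--***
--*-*
[11] ***-*
***-*
**---
**---
***-*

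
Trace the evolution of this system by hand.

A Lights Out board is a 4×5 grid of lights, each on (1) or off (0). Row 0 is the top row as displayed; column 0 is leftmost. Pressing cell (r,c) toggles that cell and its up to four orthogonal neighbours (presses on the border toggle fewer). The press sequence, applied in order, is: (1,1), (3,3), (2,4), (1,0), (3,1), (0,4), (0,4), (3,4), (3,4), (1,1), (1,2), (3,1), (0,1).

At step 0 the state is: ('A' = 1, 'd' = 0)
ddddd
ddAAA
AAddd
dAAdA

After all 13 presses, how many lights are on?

[0] ddddd
ddAAA
AAddd
dAAdA
[1] dAddd
AAdAA
Adddd
dAAdA
[2] dAddd
AAdAA
AddAd
dAdAd
[3] dAddd
AAdAd
AdddA
dAdAA
[4] AAddd
dddAd
ddddA
dAdAA
[5] AAddd
dddAd
dAddA
AdAAA
[6] AAdAA
dddAA
dAddA
AdAAA
[7] AAddd
dddAd
dAddA
AdAAA
[8] AAddd
dddAd
dAddd
AdAdd
[9] AAddd
dddAd
dAddA
AdAAA
[10] Adddd
AAAAd
ddddA
AdAAA
[11] AdAdd
Adddd
ddAdA
AdAAA
[12] AdAdd
Adddd
dAAdA
dAdAA
[13] dAddd
AAddd
dAAdA
dAdAA

9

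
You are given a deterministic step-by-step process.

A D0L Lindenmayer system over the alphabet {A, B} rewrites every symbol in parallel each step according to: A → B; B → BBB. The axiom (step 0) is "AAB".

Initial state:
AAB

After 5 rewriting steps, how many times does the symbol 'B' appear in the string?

step 0: AAB
step 1: BBBBB
step 2: BBBBBBBBBBBBBBB
step 3: BBBBBBBBBBBBBBBBBBBBBBBBBBBBBBBBBBBBBBBBBBBBB
step 4: BBBBBBBBBBBBBBBBBBBBBBBBBBBBBBBBBBBBBBBBBBBBBBBBBBBBBBBBBB…BBBBBBBBBBBBBBBBBBBBBBBBBBBBBBBBBBBBBBBBBBBBBBBBBBBBBBBBBB  (len 135)
step 5: BBBBBBBBBBBBBBBBBBBBBBBBBBBBBBBBBBBBBBBBBBBBBBBBBBBBBBBBBB…BBBBBBBBBBBBBBBBBBBBBBBBBBBBBBBBBBBBBBBBBBBBBBBBBBBBBBBBBB  (len 405)

405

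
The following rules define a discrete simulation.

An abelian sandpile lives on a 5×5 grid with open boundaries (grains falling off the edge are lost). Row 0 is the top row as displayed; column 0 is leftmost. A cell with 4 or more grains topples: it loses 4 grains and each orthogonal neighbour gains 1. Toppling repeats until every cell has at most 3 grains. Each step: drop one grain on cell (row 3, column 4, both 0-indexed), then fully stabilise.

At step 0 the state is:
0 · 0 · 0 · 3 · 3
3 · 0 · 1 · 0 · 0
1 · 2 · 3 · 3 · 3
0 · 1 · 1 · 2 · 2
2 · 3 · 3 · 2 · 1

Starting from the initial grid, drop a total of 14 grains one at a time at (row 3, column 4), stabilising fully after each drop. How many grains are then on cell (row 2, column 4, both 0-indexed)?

2

[0] 0 · 0 · 0 · 3 · 3
3 · 0 · 1 · 0 · 0
1 · 2 · 3 · 3 · 3
0 · 1 · 1 · 2 · 2
2 · 3 · 3 · 2 · 1
[1] 0 · 0 · 0 · 3 · 3
3 · 0 · 1 · 0 · 0
1 · 2 · 3 · 3 · 3
0 · 1 · 1 · 2 · 3
2 · 3 · 3 · 2 · 1
[2] 0 · 0 · 0 · 3 · 3
3 · 0 · 2 · 1 · 1
1 · 3 · 0 · 2 · 1
0 · 1 · 3 · 0 · 2
2 · 3 · 3 · 3 · 2
[3] 0 · 0 · 0 · 3 · 3
3 · 0 · 2 · 1 · 1
1 · 3 · 0 · 2 · 1
0 · 1 · 3 · 0 · 3
2 · 3 · 3 · 3 · 2
[4] 0 · 0 · 0 · 3 · 3
3 · 0 · 2 · 1 · 1
1 · 3 · 0 · 2 · 2
0 · 1 · 3 · 1 · 0
2 · 3 · 3 · 3 · 3
[5] 0 · 0 · 0 · 3 · 3
3 · 0 · 2 · 1 · 1
1 · 3 · 0 · 2 · 2
0 · 1 · 3 · 1 · 1
2 · 3 · 3 · 3 · 3
[6] 0 · 0 · 0 · 3 · 3
3 · 0 · 2 · 1 · 1
1 · 3 · 0 · 2 · 2
0 · 1 · 3 · 1 · 2
2 · 3 · 3 · 3 · 3
[7] 0 · 0 · 0 · 3 · 3
3 · 0 · 2 · 1 · 1
1 · 3 · 0 · 2 · 2
0 · 1 · 3 · 1 · 3
2 · 3 · 3 · 3 · 3
[8] 0 · 0 · 0 · 3 · 3
3 · 0 · 2 · 1 · 1
1 · 3 · 1 · 3 · 3
0 · 3 · 1 · 0 · 2
3 · 0 · 2 · 2 · 1
[9] 0 · 0 · 0 · 3 · 3
3 · 0 · 2 · 1 · 1
1 · 3 · 1 · 3 · 3
0 · 3 · 1 · 0 · 3
3 · 0 · 2 · 2 · 1
[10] 0 · 0 · 0 · 3 · 3
3 · 0 · 2 · 2 · 2
1 · 3 · 2 · 0 · 1
0 · 3 · 1 · 2 · 1
3 · 0 · 2 · 2 · 2
[11] 0 · 0 · 0 · 3 · 3
3 · 0 · 2 · 2 · 2
1 · 3 · 2 · 0 · 1
0 · 3 · 1 · 2 · 2
3 · 0 · 2 · 2 · 2
[12] 0 · 0 · 0 · 3 · 3
3 · 0 · 2 · 2 · 2
1 · 3 · 2 · 0 · 1
0 · 3 · 1 · 2 · 3
3 · 0 · 2 · 2 · 2
[13] 0 · 0 · 0 · 3 · 3
3 · 0 · 2 · 2 · 2
1 · 3 · 2 · 0 · 2
0 · 3 · 1 · 3 · 0
3 · 0 · 2 · 2 · 3
[14] 0 · 0 · 0 · 3 · 3
3 · 0 · 2 · 2 · 2
1 · 3 · 2 · 0 · 2
0 · 3 · 1 · 3 · 1
3 · 0 · 2 · 2 · 3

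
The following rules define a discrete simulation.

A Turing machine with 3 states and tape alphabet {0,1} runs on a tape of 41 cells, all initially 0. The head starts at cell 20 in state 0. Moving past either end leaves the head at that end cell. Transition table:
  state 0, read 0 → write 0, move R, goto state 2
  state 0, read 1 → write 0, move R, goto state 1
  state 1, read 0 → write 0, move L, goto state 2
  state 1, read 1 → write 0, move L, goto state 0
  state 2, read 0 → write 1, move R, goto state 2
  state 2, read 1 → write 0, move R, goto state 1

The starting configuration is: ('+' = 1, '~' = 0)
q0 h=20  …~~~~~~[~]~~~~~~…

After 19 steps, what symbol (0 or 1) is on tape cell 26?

0) q0 h=20  …~~~~~~[~]~~~~~~…
1) q2 h=21  …~~~~~~[~]~~~~~~…
2) q2 h=22  …~~~~~+[~]~~~~~~…
3) q2 h=23  …~~~~++[~]~~~~~~…
4) q2 h=24  …~~~+++[~]~~~~~~…
5) q2 h=25  …~~++++[~]~~~~~~…
6) q2 h=26  …~+++++[~]~~~~~~…
7) q2 h=27  …++++++[~]~~~~~~…
8) q2 h=28  …++++++[~]~~~~~~…
9) q2 h=29  …++++++[~]~~~~~~…
10) q2 h=30  …++++++[~]~~~~~~…
11) q2 h=31  …++++++[~]~~~~~~…
12) q2 h=32  …++++++[~]~~~~~~…
13) q2 h=33  …++++++[~]~~~~~~…
14) q2 h=34  …++++++[~]~~~~~~|
15) q2 h=35  …++++++[~]~~~~~|
16) q2 h=36  …++++++[~]~~~~|
17) q2 h=37  …++++++[~]~~~|
18) q2 h=38  …++++++[~]~~|
19) q2 h=39  …++++++[~]~|

1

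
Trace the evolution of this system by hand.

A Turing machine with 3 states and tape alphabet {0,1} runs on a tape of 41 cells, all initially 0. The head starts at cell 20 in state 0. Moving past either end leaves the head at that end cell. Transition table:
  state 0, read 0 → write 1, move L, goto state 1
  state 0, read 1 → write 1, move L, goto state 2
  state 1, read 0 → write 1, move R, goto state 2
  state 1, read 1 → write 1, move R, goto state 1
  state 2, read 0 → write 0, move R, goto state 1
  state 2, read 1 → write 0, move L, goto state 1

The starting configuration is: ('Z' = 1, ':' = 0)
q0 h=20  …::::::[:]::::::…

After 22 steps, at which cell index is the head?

0) q0 h=20  …::::::[:]::::::…
1) q1 h=19  …::::::[:]Z:::::…
2) q2 h=20  …:::::Z[Z]::::::…
3) q1 h=19  …::::::[Z]::::::…
4) q1 h=20  …:::::Z[:]::::::…
5) q2 h=21  …::::ZZ[:]::::::…
6) q1 h=22  …:::ZZ:[:]::::::…
7) q2 h=23  …::ZZ:Z[:]::::::…
8) q1 h=24  …:ZZ:Z:[:]::::::…
9) q2 h=25  …ZZ:Z:Z[:]::::::…
10) q1 h=26  …Z:Z:Z:[:]::::::…
11) q2 h=27  …:Z:Z:Z[:]::::::…
12) q1 h=28  …Z:Z:Z:[:]::::::…
13) q2 h=29  …:Z:Z:Z[:]::::::…
14) q1 h=30  …Z:Z:Z:[:]::::::…
15) q2 h=31  …:Z:Z:Z[:]::::::…
16) q1 h=32  …Z:Z:Z:[:]::::::…
17) q2 h=33  …:Z:Z:Z[:]::::::…
18) q1 h=34  …Z:Z:Z:[:]::::::|
19) q2 h=35  …:Z:Z:Z[:]:::::|
20) q1 h=36  …Z:Z:Z:[:]::::|
21) q2 h=37  …:Z:Z:Z[:]:::|
22) q1 h=38  …Z:Z:Z:[:]::|

38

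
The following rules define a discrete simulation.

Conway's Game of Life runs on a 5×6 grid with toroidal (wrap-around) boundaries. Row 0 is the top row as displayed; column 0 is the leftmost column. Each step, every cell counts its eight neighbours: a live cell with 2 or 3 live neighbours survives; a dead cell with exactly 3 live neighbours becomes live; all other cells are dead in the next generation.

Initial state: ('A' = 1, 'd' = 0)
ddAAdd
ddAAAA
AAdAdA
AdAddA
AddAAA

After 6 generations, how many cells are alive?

step 0: ddAAdd
ddAAAA
AAdAdA
AdAddA
AddAAA
step 1: AAdddd
dddddA
dddddd
ddAddd
Addddd
step 2: AAdddA
Addddd
dddddd
dddddd
Addddd
step 3: dAdddA
AAdddA
dddddd
dddddd
AAdddA
step 4: ddAdAd
dAdddA
Addddd
Addddd
dAdddA
step 5: dAAdAA
AAdddA
AAdddA
AAdddA
AAdddA
step 6: ddAdAd
dddddd
ddAdAd
ddAdAd
dddddd

6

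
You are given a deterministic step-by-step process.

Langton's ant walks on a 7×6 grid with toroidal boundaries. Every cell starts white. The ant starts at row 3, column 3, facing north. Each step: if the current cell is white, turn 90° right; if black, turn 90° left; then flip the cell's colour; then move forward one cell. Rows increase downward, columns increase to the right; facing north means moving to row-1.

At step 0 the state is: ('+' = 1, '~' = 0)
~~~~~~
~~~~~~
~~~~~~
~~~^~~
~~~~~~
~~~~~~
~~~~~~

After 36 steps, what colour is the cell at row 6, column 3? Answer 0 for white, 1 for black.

1

0) ~~~~~~
~~~~~~
~~~~~~
~~~^~~
~~~~~~
~~~~~~
~~~~~~
1) ~~~~~~
~~~~~~
~~~~~~
~~~+>~
~~~~~~
~~~~~~
~~~~~~
2) ~~~~~~
~~~~~~
~~~~~~
~~~++~
~~~~v~
~~~~~~
~~~~~~
3) ~~~~~~
~~~~~~
~~~~~~
~~~++~
~~~<+~
~~~~~~
~~~~~~
4) ~~~~~~
~~~~~~
~~~~~~
~~~^+~
~~~++~
~~~~~~
~~~~~~
5) ~~~~~~
~~~~~~
~~~~~~
~~<~+~
~~~++~
~~~~~~
~~~~~~
6) ~~~~~~
~~~~~~
~~^~~~
~~+~+~
~~~++~
~~~~~~
~~~~~~
7) ~~~~~~
~~~~~~
~~+>~~
~~+~+~
~~~++~
~~~~~~
~~~~~~
8) ~~~~~~
~~~~~~
~~++~~
~~+v+~
~~~++~
~~~~~~
~~~~~~
9) ~~~~~~
~~~~~~
~~++~~
~~<++~
~~~++~
~~~~~~
~~~~~~
10) ~~~~~~
~~~~~~
~~++~~
~~~++~
~~v++~
~~~~~~
~~~~~~
11) ~~~~~~
~~~~~~
~~++~~
~~~++~
~<+++~
~~~~~~
~~~~~~
12) ~~~~~~
~~~~~~
~~++~~
~^~++~
~++++~
~~~~~~
~~~~~~
13) ~~~~~~
~~~~~~
~~++~~
~+>++~
~++++~
~~~~~~
~~~~~~
14) ~~~~~~
~~~~~~
~~++~~
~++++~
~+v++~
~~~~~~
~~~~~~
15) ~~~~~~
~~~~~~
~~++~~
~++++~
~+~>+~
~~~~~~
~~~~~~
16) ~~~~~~
~~~~~~
~~++~~
~++^+~
~+~~+~
~~~~~~
~~~~~~
17) ~~~~~~
~~~~~~
~~++~~
~+<~+~
~+~~+~
~~~~~~
~~~~~~
18) ~~~~~~
~~~~~~
~~++~~
~+~~+~
~+v~+~
~~~~~~
~~~~~~
19) ~~~~~~
~~~~~~
~~++~~
~+~~+~
~<+~+~
~~~~~~
~~~~~~
20) ~~~~~~
~~~~~~
~~++~~
~+~~+~
~~+~+~
~v~~~~
~~~~~~
21) ~~~~~~
~~~~~~
~~++~~
~+~~+~
~~+~+~
<+~~~~
~~~~~~
22) ~~~~~~
~~~~~~
~~++~~
~+~~+~
^~+~+~
++~~~~
~~~~~~
23) ~~~~~~
~~~~~~
~~++~~
~+~~+~
+>+~+~
++~~~~
~~~~~~
24) ~~~~~~
~~~~~~
~~++~~
~+~~+~
+++~+~
+v~~~~
~~~~~~
25) ~~~~~~
~~~~~~
~~++~~
~+~~+~
+++~+~
+~>~~~
~~~~~~
26) ~~~~~~
~~~~~~
~~++~~
~+~~+~
+++~+~
+~+~~~
~~v~~~
27) ~~~~~~
~~~~~~
~~++~~
~+~~+~
+++~+~
+~+~~~
~<+~~~
28) ~~~~~~
~~~~~~
~~++~~
~+~~+~
+++~+~
+^+~~~
~++~~~
29) ~~~~~~
~~~~~~
~~++~~
~+~~+~
+++~+~
++>~~~
~++~~~
30) ~~~~~~
~~~~~~
~~++~~
~+~~+~
++^~+~
++~~~~
~++~~~
31) ~~~~~~
~~~~~~
~~++~~
~+~~+~
+<~~+~
++~~~~
~++~~~
32) ~~~~~~
~~~~~~
~~++~~
~+~~+~
+~~~+~
+v~~~~
~++~~~
33) ~~~~~~
~~~~~~
~~++~~
~+~~+~
+~~~+~
+~>~~~
~++~~~
34) ~~~~~~
~~~~~~
~~++~~
~+~~+~
+~~~+~
+~+~~~
~+v~~~
35) ~~~~~~
~~~~~~
~~++~~
~+~~+~
+~~~+~
+~+~~~
~+~>~~
36) ~~~v~~
~~~~~~
~~++~~
~+~~+~
+~~~+~
+~+~~~
~+~+~~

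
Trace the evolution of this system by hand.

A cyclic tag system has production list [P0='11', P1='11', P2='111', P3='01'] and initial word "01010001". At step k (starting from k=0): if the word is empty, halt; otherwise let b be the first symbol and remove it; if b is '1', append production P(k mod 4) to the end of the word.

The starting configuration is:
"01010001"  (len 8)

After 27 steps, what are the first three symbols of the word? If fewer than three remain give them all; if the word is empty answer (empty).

111

0) "01010001"  (len 8)
1) "1010001"  (len 7)
2) "01000111"  (len 8)
3) "1000111"  (len 7)
4) "00011101"  (len 8)
5) "0011101"  (len 7)
6) "011101"  (len 6)
7) "11101"  (len 5)
8) "110101"  (len 6)
9) "1010111"  (len 7)
10) "01011111"  (len 8)
11) "1011111"  (len 7)
12) "01111101"  (len 8)
13) "1111101"  (len 7)
14) "11110111"  (len 8)
15) "1110111111"  (len 10)
16) "11011111101"  (len 11)
17) "101111110111"  (len 12)
18) "0111111011111"  (len 13)
19) "111111011111"  (len 12)
20) "1111101111101"  (len 13)
21) "11110111110111"  (len 14)
22) "111011111011111"  (len 15)
23) "11011111011111111"  (len 17)
24) "101111101111111101"  (len 18)
25) "0111110111111110111"  (len 19)
26) "111110111111110111"  (len 18)
27) "11110111111110111111"  (len 20)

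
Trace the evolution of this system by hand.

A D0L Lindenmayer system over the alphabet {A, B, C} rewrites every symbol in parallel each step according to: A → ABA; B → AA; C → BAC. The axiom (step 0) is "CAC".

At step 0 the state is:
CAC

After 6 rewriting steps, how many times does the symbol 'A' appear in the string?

982

gen 0: CAC
gen 1: BACABABAC
gen 2: AAABABACABAAAABAAAABABAC
gen 3: ABAABAABAAAABAAAABABACABAAAABAABAABAABAAAABAABAABAABAAAABAAAABABAC
gen 4: ABAAAABAABAAAABAABAAAABAABAABAABAAAABAABAABAABAAAABAAAABAB…AAAABAABAAAABAABAAAABAABAABAABAAAABAABAABAABAAAABAAAABABAC  (len 180)
gen 5: ABAAAABAABAABAABAAAABAABAAAABAABAABAABAAAABAABAAAABAABAABA…AAAABAABAAAABAABAAAABAABAABAABAAAABAABAABAABAAAABAAAABABAC  (len 492)
gen 6: ABAAAABAABAABAABAAAABAABAAAABAABAAAABAABAAAABAABAABAABAAAA…AAAABAABAAAABAABAAAABAABAABAABAAAABAABAABAABAAAABAAAABABAC  (len 1344)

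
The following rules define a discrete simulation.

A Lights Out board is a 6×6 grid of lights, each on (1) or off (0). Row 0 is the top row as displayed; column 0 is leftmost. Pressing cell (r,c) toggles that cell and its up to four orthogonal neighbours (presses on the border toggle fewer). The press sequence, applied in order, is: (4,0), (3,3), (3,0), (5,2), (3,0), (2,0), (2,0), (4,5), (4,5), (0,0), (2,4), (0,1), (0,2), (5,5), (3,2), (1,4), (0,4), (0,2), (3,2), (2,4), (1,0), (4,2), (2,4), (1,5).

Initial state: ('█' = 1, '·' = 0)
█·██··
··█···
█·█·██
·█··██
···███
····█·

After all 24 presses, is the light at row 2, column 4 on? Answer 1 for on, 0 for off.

k=0  █·██··
··█···
█·█·██
·█··██
···███
····█·
k=1  █·██··
··█···
█·█·██
██··██
██·███
█···█·
k=2  █·██··
··█···
█·████
████·█
██··██
█···█·
k=3  █·██··
··█···
··████
··██·█
·█··██
█···█·
k=4  █·██··
··█···
··████
··██·█
·██·██
█████·
k=5  █·██··
··█···
█·████
████·█
███·██
█████·
k=6  █·██··
█·█···
·█████
·███·█
███·██
█████·
k=7  █·██··
··█···
█·████
████·█
███·██
█████·
k=8  █·██··
··█···
█·████
████··
███···
██████
k=9  █·██··
··█···
█·████
████·█
███·██
█████·
k=10  ·███··
█·█···
█·████
████·█
███·██
█████·
k=11  ·███··
█·█·█·
█·█···
██████
███·██
█████·
k=12  █··█··
███·█·
█·█···
██████
███·██
█████·
k=13  ███···
██··█·
█·█···
██████
███·██
█████·
k=14  ███···
██··█·
█·█···
██████
███·█·
████·█
k=15  ███···
██··█·
█·····
█···██
██··█·
████·█
k=16  ███·█·
██·█·█
█···█·
█···██
██··█·
████·█
k=17  ████·█
██·███
█···█·
█···██
██··█·
████·█
k=18  █····█
██████
█···█·
█···██
██··█·
████·█
k=19  █····█
██████
█·█·█·
██████
███·█·
████·█
k=20  █····█
████·█
█·██·█
████·█
███·█·
████·█
k=21  ·····█
··██·█
··██·█
████·█
███·█·
████·█
k=22  ·····█
··██·█
··██·█
██·█·█
█··██·
██·█·█
k=23  ·····█
··████
··█·█·
██·███
█··██·
██·█·█
k=24  ······
··██··
··█·██
██·███
█··██·
██·█·█

1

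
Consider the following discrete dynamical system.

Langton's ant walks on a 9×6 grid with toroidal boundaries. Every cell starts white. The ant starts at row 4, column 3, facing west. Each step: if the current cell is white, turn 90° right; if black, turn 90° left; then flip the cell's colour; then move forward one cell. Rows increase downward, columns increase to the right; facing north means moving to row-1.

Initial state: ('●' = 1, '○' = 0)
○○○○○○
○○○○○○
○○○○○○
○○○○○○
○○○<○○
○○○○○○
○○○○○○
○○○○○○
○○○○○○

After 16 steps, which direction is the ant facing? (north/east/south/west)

k=0  ○○○○○○
○○○○○○
○○○○○○
○○○○○○
○○○<○○
○○○○○○
○○○○○○
○○○○○○
○○○○○○
k=1  ○○○○○○
○○○○○○
○○○○○○
○○○^○○
○○○●○○
○○○○○○
○○○○○○
○○○○○○
○○○○○○
k=2  ○○○○○○
○○○○○○
○○○○○○
○○○●>○
○○○●○○
○○○○○○
○○○○○○
○○○○○○
○○○○○○
k=3  ○○○○○○
○○○○○○
○○○○○○
○○○●●○
○○○●v○
○○○○○○
○○○○○○
○○○○○○
○○○○○○
k=4  ○○○○○○
○○○○○○
○○○○○○
○○○●●○
○○○<●○
○○○○○○
○○○○○○
○○○○○○
○○○○○○
k=5  ○○○○○○
○○○○○○
○○○○○○
○○○●●○
○○○○●○
○○○v○○
○○○○○○
○○○○○○
○○○○○○
k=6  ○○○○○○
○○○○○○
○○○○○○
○○○●●○
○○○○●○
○○<●○○
○○○○○○
○○○○○○
○○○○○○
k=7  ○○○○○○
○○○○○○
○○○○○○
○○○●●○
○○^○●○
○○●●○○
○○○○○○
○○○○○○
○○○○○○
k=8  ○○○○○○
○○○○○○
○○○○○○
○○○●●○
○○●>●○
○○●●○○
○○○○○○
○○○○○○
○○○○○○
k=9  ○○○○○○
○○○○○○
○○○○○○
○○○●●○
○○●●●○
○○●v○○
○○○○○○
○○○○○○
○○○○○○
k=10  ○○○○○○
○○○○○○
○○○○○○
○○○●●○
○○●●●○
○○●○>○
○○○○○○
○○○○○○
○○○○○○
k=11  ○○○○○○
○○○○○○
○○○○○○
○○○●●○
○○●●●○
○○●○●○
○○○○v○
○○○○○○
○○○○○○
k=12  ○○○○○○
○○○○○○
○○○○○○
○○○●●○
○○●●●○
○○●○●○
○○○<●○
○○○○○○
○○○○○○
k=13  ○○○○○○
○○○○○○
○○○○○○
○○○●●○
○○●●●○
○○●^●○
○○○●●○
○○○○○○
○○○○○○
k=14  ○○○○○○
○○○○○○
○○○○○○
○○○●●○
○○●●●○
○○●●>○
○○○●●○
○○○○○○
○○○○○○
k=15  ○○○○○○
○○○○○○
○○○○○○
○○○●●○
○○●●^○
○○●●○○
○○○●●○
○○○○○○
○○○○○○
k=16  ○○○○○○
○○○○○○
○○○○○○
○○○●●○
○○●<○○
○○●●○○
○○○●●○
○○○○○○
○○○○○○

west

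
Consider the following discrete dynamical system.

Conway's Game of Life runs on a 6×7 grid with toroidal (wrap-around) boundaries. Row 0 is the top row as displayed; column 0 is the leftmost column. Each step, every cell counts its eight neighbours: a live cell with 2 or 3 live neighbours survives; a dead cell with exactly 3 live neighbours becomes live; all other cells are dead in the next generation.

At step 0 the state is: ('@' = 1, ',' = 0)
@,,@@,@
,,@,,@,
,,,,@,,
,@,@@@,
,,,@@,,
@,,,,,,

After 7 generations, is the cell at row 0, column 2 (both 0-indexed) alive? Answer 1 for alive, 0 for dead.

1

t=0: @,,@@,@
,,@,,@,
,,,,@,,
,@,@@@,
,,,@@,,
@,,,,,,
t=1: @@,@@@@
,,,,,@@
,,@,,,,
,,@,,@,
,,@@,@,
@,,,,@@
t=2: ,@,,,,,
,@@@,,,
,,,,,@@
,@@,@,,
,@@@,@,
,,,,,,,
t=3: ,@,,,,,
@@@,,,,
@,,,@@,
@@,,@,@
,@,@@,,
,@,,,,,
t=4: ,,,,,,,
@,@,,,@
,,@@@@,
,@@,,,@
,@,@@@,
@@,,,,,
t=5: ,,,,,,@
,@@,@@@
,,,,@@,
@@,,,,@
,,,@@@@
@@@,@,,
t=6: ,,,,@,@
@,,@@,@
,,@@@,,
@,,@,,,
,,,@@,,
@@@,@,,
t=7: ,,@,@,@
@,@,,,@
@@@,,@@
,,,,,,,
@,,,@,,
@@@,@,,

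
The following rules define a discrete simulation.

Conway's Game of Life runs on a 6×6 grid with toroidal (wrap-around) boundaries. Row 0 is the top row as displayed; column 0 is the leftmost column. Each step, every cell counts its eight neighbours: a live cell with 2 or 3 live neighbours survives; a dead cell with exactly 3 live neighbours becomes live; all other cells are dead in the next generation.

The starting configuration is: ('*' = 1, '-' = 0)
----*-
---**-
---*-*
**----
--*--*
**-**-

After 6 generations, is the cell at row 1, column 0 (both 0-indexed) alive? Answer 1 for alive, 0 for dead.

1

gen 0: ----*-
---**-
---*-*
**----
--*--*
**-**-
gen 1: --*---
---*-*
*-**-*
***-**
--****
*****-
gen 2: *----*
**-*-*
------
------
------
*-----
gen 3: ----*-
-*--**
*-----
------
------
*----*
gen 4: ----*-
*---**
*----*
------
------
-----*
gen 5: *---*-
*---*-
*---*-
------
------
------
gen 6: ------
**-**-
------
------
------
------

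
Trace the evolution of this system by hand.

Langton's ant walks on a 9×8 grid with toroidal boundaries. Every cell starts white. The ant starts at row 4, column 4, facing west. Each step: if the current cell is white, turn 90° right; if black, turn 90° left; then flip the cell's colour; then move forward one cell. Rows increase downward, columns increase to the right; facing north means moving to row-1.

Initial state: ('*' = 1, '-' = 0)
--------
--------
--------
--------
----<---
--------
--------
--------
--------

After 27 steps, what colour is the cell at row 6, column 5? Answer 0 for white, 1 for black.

gen 0: --------
--------
--------
--------
----<---
--------
--------
--------
--------
gen 1: --------
--------
--------
----^---
----*---
--------
--------
--------
--------
gen 2: --------
--------
--------
----*>--
----*---
--------
--------
--------
--------
gen 3: --------
--------
--------
----**--
----*v--
--------
--------
--------
--------
gen 4: --------
--------
--------
----**--
----<*--
--------
--------
--------
--------
gen 5: --------
--------
--------
----**--
-----*--
----v---
--------
--------
--------
gen 6: --------
--------
--------
----**--
-----*--
---<*---
--------
--------
--------
gen 7: --------
--------
--------
----**--
---^-*--
---**---
--------
--------
--------
gen 8: --------
--------
--------
----**--
---*>*--
---**---
--------
--------
--------
gen 9: --------
--------
--------
----**--
---***--
---*v---
--------
--------
--------
gen 10: --------
--------
--------
----**--
---***--
---*->--
--------
--------
--------
gen 11: --------
--------
--------
----**--
---***--
---*-*--
-----v--
--------
--------
gen 12: --------
--------
--------
----**--
---***--
---*-*--
----<*--
--------
--------
gen 13: --------
--------
--------
----**--
---***--
---*^*--
----**--
--------
--------
gen 14: --------
--------
--------
----**--
---***--
---**>--
----**--
--------
--------
gen 15: --------
--------
--------
----**--
---**^--
---**---
----**--
--------
--------
gen 16: --------
--------
--------
----**--
---*<---
---**---
----**--
--------
--------
gen 17: --------
--------
--------
----**--
---*----
---*v---
----**--
--------
--------
gen 18: --------
--------
--------
----**--
---*----
---*->--
----**--
--------
--------
gen 19: --------
--------
--------
----**--
---*----
---*-*--
----*v--
--------
--------
gen 20: --------
--------
--------
----**--
---*----
---*-*--
----*->-
--------
--------
gen 21: --------
--------
--------
----**--
---*----
---*-*--
----*-*-
------v-
--------
gen 22: --------
--------
--------
----**--
---*----
---*-*--
----*-*-
-----<*-
--------
gen 23: --------
--------
--------
----**--
---*----
---*-*--
----*^*-
-----**-
--------
gen 24: --------
--------
--------
----**--
---*----
---*-*--
----**>-
-----**-
--------
gen 25: --------
--------
--------
----**--
---*----
---*-*^-
----**--
-----**-
--------
gen 26: --------
--------
--------
----**--
---*----
---*-**>
----**--
-----**-
--------
gen 27: --------
--------
--------
----**--
---*----
---*-***
----**-v
-----**-
--------

1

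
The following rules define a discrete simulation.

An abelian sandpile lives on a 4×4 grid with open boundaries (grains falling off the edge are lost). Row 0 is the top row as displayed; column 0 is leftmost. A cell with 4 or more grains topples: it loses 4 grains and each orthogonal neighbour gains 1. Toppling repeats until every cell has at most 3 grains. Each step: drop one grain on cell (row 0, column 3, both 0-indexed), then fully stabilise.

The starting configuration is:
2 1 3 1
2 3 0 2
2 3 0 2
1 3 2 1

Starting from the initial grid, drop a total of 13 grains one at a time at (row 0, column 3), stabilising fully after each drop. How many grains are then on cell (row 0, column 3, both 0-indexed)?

0

gen 0: 2 1 3 1
2 3 0 2
2 3 0 2
1 3 2 1
gen 1: 2 1 3 2
2 3 0 2
2 3 0 2
1 3 2 1
gen 2: 2 1 3 3
2 3 0 2
2 3 0 2
1 3 2 1
gen 3: 2 2 0 1
2 3 1 3
2 3 0 2
1 3 2 1
gen 4: 2 2 0 2
2 3 1 3
2 3 0 2
1 3 2 1
gen 5: 2 2 0 3
2 3 1 3
2 3 0 2
1 3 2 1
gen 6: 2 2 1 1
2 3 2 0
2 3 0 3
1 3 2 1
gen 7: 2 2 1 2
2 3 2 0
2 3 0 3
1 3 2 1
gen 8: 2 2 1 3
2 3 2 0
2 3 0 3
1 3 2 1
gen 9: 2 2 2 0
2 3 2 1
2 3 0 3
1 3 2 1
gen 10: 2 2 2 1
2 3 2 1
2 3 0 3
1 3 2 1
gen 11: 2 2 2 2
2 3 2 1
2 3 0 3
1 3 2 1
gen 12: 2 2 2 3
2 3 2 1
2 3 0 3
1 3 2 1
gen 13: 2 2 3 0
2 3 2 2
2 3 0 3
1 3 2 1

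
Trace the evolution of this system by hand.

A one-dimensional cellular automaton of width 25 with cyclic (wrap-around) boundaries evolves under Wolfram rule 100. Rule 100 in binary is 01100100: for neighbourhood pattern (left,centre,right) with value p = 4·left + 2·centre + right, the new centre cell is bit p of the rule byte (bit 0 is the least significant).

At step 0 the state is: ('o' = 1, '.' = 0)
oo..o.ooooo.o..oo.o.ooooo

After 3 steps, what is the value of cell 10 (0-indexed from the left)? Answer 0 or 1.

k=0  oo..o.ooooo.o..oo.o.ooooo
k=1  .o..oo....ooo...oooo.....
k=2  .o...o......o......o.....
k=3  .o...o......o......o.....

0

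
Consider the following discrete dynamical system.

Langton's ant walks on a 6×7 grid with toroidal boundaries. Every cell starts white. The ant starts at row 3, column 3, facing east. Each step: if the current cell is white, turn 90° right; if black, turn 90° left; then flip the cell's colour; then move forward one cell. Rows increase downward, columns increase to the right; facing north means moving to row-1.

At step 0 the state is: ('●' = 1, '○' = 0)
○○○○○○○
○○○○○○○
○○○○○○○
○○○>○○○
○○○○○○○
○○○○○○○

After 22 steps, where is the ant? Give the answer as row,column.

gen 0: ○○○○○○○
○○○○○○○
○○○○○○○
○○○>○○○
○○○○○○○
○○○○○○○
gen 1: ○○○○○○○
○○○○○○○
○○○○○○○
○○○●○○○
○○○v○○○
○○○○○○○
gen 2: ○○○○○○○
○○○○○○○
○○○○○○○
○○○●○○○
○○<●○○○
○○○○○○○
gen 3: ○○○○○○○
○○○○○○○
○○○○○○○
○○^●○○○
○○●●○○○
○○○○○○○
gen 4: ○○○○○○○
○○○○○○○
○○○○○○○
○○●>○○○
○○●●○○○
○○○○○○○
gen 5: ○○○○○○○
○○○○○○○
○○○^○○○
○○●○○○○
○○●●○○○
○○○○○○○
gen 6: ○○○○○○○
○○○○○○○
○○○●>○○
○○●○○○○
○○●●○○○
○○○○○○○
gen 7: ○○○○○○○
○○○○○○○
○○○●●○○
○○●○v○○
○○●●○○○
○○○○○○○
gen 8: ○○○○○○○
○○○○○○○
○○○●●○○
○○●<●○○
○○●●○○○
○○○○○○○
gen 9: ○○○○○○○
○○○○○○○
○○○^●○○
○○●●●○○
○○●●○○○
○○○○○○○
gen 10: ○○○○○○○
○○○○○○○
○○<○●○○
○○●●●○○
○○●●○○○
○○○○○○○
gen 11: ○○○○○○○
○○^○○○○
○○●○●○○
○○●●●○○
○○●●○○○
○○○○○○○
gen 12: ○○○○○○○
○○●>○○○
○○●○●○○
○○●●●○○
○○●●○○○
○○○○○○○
gen 13: ○○○○○○○
○○●●○○○
○○●v●○○
○○●●●○○
○○●●○○○
○○○○○○○
gen 14: ○○○○○○○
○○●●○○○
○○<●●○○
○○●●●○○
○○●●○○○
○○○○○○○
gen 15: ○○○○○○○
○○●●○○○
○○○●●○○
○○v●●○○
○○●●○○○
○○○○○○○
gen 16: ○○○○○○○
○○●●○○○
○○○●●○○
○○○>●○○
○○●●○○○
○○○○○○○
gen 17: ○○○○○○○
○○●●○○○
○○○^●○○
○○○○●○○
○○●●○○○
○○○○○○○
gen 18: ○○○○○○○
○○●●○○○
○○<○●○○
○○○○●○○
○○●●○○○
○○○○○○○
gen 19: ○○○○○○○
○○^●○○○
○○●○●○○
○○○○●○○
○○●●○○○
○○○○○○○
gen 20: ○○○○○○○
○<○●○○○
○○●○●○○
○○○○●○○
○○●●○○○
○○○○○○○
gen 21: ○^○○○○○
○●○●○○○
○○●○●○○
○○○○●○○
○○●●○○○
○○○○○○○
gen 22: ○●>○○○○
○●○●○○○
○○●○●○○
○○○○●○○
○○●●○○○
○○○○○○○

0,2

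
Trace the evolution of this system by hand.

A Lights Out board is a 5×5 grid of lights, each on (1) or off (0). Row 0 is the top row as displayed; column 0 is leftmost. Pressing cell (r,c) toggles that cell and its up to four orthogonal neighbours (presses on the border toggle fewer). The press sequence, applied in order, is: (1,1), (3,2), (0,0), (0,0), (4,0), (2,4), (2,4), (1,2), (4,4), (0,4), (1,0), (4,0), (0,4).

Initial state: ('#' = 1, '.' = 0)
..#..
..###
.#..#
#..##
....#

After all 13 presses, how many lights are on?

12

[0] ..#..
..###
.#..#
#..##
....#
[1] .##..
##.##
....#
#..##
....#
[2] .##..
##.##
..#.#
###.#
..#.#
[3] #.#..
.#.##
..#.#
###.#
..#.#
[4] .##..
##.##
..#.#
###.#
..#.#
[5] .##..
##.##
..#.#
.##.#
###.#
[6] .##..
##.#.
..##.
.##..
###.#
[7] .##..
##.##
..#.#
.##.#
###.#
[8] .#...
#.#.#
....#
.##.#
###.#
[9] .#...
#.#.#
....#
.##..
####.
[10] .#.##
#.#..
....#
.##..
####.
[11] ##.##
.##..
#...#
.##..
####.
[12] ##.##
.##..
#...#
###..
..##.
[13] ##...
.##.#
#...#
###..
..##.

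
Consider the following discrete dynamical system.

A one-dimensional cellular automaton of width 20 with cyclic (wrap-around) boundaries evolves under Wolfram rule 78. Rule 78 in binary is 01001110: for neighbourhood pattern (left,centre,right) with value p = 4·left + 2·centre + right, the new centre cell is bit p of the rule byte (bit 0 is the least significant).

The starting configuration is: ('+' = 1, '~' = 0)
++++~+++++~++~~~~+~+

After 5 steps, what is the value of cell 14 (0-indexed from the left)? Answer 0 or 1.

0) ++++~+++++~++~~~~+~+
1) ~~~+~+~~~+~++~~~++~+
2) ~~++~+~~++~++~~+++~+
3) ~+++~+~+++~++~++~+~+
4) ~+~+~+~+~+~++~++~+~+
5) ~+~+~+~+~+~++~++~+~+

1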